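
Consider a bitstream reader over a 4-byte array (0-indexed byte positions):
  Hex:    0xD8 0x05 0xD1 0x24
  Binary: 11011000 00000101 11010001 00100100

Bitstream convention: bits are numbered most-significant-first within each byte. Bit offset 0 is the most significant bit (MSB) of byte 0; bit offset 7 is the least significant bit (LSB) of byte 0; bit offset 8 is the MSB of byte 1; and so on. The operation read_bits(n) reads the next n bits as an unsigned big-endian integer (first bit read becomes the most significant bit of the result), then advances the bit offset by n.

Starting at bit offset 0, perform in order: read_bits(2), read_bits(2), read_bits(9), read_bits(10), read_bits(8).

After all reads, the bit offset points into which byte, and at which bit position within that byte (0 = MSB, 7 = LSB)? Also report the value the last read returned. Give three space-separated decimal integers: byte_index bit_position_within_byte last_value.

Read 1: bits[0:2] width=2 -> value=3 (bin 11); offset now 2 = byte 0 bit 2; 30 bits remain
Read 2: bits[2:4] width=2 -> value=1 (bin 01); offset now 4 = byte 0 bit 4; 28 bits remain
Read 3: bits[4:13] width=9 -> value=256 (bin 100000000); offset now 13 = byte 1 bit 5; 19 bits remain
Read 4: bits[13:23] width=10 -> value=744 (bin 1011101000); offset now 23 = byte 2 bit 7; 9 bits remain
Read 5: bits[23:31] width=8 -> value=146 (bin 10010010); offset now 31 = byte 3 bit 7; 1 bits remain

Answer: 3 7 146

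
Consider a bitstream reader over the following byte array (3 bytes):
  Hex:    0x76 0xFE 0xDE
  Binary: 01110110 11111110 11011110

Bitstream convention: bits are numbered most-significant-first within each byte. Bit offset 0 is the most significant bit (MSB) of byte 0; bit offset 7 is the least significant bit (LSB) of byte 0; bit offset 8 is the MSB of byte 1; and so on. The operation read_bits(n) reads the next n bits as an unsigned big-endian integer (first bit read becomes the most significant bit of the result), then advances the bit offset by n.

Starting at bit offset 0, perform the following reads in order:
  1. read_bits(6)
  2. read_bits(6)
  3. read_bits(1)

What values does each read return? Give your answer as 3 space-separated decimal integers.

Answer: 29 47 1

Derivation:
Read 1: bits[0:6] width=6 -> value=29 (bin 011101); offset now 6 = byte 0 bit 6; 18 bits remain
Read 2: bits[6:12] width=6 -> value=47 (bin 101111); offset now 12 = byte 1 bit 4; 12 bits remain
Read 3: bits[12:13] width=1 -> value=1 (bin 1); offset now 13 = byte 1 bit 5; 11 bits remain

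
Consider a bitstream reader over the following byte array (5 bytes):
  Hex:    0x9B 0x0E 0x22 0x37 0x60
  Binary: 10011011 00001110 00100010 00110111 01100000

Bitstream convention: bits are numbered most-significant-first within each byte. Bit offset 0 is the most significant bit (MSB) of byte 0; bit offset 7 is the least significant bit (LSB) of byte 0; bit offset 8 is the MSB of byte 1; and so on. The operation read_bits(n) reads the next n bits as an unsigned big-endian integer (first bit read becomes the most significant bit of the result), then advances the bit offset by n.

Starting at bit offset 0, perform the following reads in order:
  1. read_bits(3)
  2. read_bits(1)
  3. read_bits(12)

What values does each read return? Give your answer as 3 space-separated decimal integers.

Read 1: bits[0:3] width=3 -> value=4 (bin 100); offset now 3 = byte 0 bit 3; 37 bits remain
Read 2: bits[3:4] width=1 -> value=1 (bin 1); offset now 4 = byte 0 bit 4; 36 bits remain
Read 3: bits[4:16] width=12 -> value=2830 (bin 101100001110); offset now 16 = byte 2 bit 0; 24 bits remain

Answer: 4 1 2830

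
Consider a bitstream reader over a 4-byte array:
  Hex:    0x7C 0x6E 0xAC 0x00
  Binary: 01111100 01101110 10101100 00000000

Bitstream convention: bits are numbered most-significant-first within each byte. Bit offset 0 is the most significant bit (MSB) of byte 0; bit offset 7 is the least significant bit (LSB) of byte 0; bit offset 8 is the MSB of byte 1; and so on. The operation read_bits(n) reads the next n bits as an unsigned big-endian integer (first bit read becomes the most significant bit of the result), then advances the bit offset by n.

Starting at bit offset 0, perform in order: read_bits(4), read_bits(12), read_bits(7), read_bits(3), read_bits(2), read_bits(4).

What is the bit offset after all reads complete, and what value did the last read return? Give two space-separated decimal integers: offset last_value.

Read 1: bits[0:4] width=4 -> value=7 (bin 0111); offset now 4 = byte 0 bit 4; 28 bits remain
Read 2: bits[4:16] width=12 -> value=3182 (bin 110001101110); offset now 16 = byte 2 bit 0; 16 bits remain
Read 3: bits[16:23] width=7 -> value=86 (bin 1010110); offset now 23 = byte 2 bit 7; 9 bits remain
Read 4: bits[23:26] width=3 -> value=0 (bin 000); offset now 26 = byte 3 bit 2; 6 bits remain
Read 5: bits[26:28] width=2 -> value=0 (bin 00); offset now 28 = byte 3 bit 4; 4 bits remain
Read 6: bits[28:32] width=4 -> value=0 (bin 0000); offset now 32 = byte 4 bit 0; 0 bits remain

Answer: 32 0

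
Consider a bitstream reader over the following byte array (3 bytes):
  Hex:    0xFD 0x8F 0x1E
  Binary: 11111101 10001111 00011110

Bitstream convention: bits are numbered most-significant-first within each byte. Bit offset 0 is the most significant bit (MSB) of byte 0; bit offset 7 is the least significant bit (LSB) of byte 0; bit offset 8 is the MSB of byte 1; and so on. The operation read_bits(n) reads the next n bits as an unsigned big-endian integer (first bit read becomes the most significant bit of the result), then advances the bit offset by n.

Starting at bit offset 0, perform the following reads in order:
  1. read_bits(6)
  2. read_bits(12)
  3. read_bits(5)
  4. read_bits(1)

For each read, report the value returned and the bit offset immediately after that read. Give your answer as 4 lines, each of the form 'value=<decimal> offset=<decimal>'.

Answer: value=63 offset=6
value=1596 offset=18
value=15 offset=23
value=0 offset=24

Derivation:
Read 1: bits[0:6] width=6 -> value=63 (bin 111111); offset now 6 = byte 0 bit 6; 18 bits remain
Read 2: bits[6:18] width=12 -> value=1596 (bin 011000111100); offset now 18 = byte 2 bit 2; 6 bits remain
Read 3: bits[18:23] width=5 -> value=15 (bin 01111); offset now 23 = byte 2 bit 7; 1 bits remain
Read 4: bits[23:24] width=1 -> value=0 (bin 0); offset now 24 = byte 3 bit 0; 0 bits remain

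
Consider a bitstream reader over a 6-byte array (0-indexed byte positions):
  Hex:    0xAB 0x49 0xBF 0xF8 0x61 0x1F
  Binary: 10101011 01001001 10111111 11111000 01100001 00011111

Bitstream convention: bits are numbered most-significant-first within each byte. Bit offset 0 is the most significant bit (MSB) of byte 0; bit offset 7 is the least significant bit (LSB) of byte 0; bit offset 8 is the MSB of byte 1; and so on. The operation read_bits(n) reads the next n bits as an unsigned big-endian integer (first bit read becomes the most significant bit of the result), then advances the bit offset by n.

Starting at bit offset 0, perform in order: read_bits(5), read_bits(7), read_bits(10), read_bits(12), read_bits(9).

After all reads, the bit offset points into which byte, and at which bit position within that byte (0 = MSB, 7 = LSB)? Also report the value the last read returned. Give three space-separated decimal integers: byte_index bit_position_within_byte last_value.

Answer: 5 3 264

Derivation:
Read 1: bits[0:5] width=5 -> value=21 (bin 10101); offset now 5 = byte 0 bit 5; 43 bits remain
Read 2: bits[5:12] width=7 -> value=52 (bin 0110100); offset now 12 = byte 1 bit 4; 36 bits remain
Read 3: bits[12:22] width=10 -> value=623 (bin 1001101111); offset now 22 = byte 2 bit 6; 26 bits remain
Read 4: bits[22:34] width=12 -> value=4065 (bin 111111100001); offset now 34 = byte 4 bit 2; 14 bits remain
Read 5: bits[34:43] width=9 -> value=264 (bin 100001000); offset now 43 = byte 5 bit 3; 5 bits remain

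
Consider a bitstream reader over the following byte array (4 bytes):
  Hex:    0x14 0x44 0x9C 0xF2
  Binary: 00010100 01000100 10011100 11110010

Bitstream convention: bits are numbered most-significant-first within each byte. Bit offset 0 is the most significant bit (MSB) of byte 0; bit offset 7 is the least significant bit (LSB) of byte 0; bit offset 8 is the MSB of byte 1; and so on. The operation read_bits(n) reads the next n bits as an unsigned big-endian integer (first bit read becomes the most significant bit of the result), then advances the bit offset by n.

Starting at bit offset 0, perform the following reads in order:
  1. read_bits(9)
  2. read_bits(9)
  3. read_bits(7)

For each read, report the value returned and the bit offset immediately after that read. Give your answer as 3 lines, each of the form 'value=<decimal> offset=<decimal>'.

Read 1: bits[0:9] width=9 -> value=40 (bin 000101000); offset now 9 = byte 1 bit 1; 23 bits remain
Read 2: bits[9:18] width=9 -> value=274 (bin 100010010); offset now 18 = byte 2 bit 2; 14 bits remain
Read 3: bits[18:25] width=7 -> value=57 (bin 0111001); offset now 25 = byte 3 bit 1; 7 bits remain

Answer: value=40 offset=9
value=274 offset=18
value=57 offset=25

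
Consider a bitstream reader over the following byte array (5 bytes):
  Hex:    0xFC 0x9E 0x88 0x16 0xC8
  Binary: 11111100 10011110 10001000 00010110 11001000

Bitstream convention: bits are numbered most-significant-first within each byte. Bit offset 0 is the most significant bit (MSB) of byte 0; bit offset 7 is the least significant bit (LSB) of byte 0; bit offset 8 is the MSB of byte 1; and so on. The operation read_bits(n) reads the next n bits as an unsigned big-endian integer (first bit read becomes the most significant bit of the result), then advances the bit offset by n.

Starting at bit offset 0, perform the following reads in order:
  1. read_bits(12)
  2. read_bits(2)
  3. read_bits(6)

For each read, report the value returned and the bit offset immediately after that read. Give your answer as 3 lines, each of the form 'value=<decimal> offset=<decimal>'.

Answer: value=4041 offset=12
value=3 offset=14
value=40 offset=20

Derivation:
Read 1: bits[0:12] width=12 -> value=4041 (bin 111111001001); offset now 12 = byte 1 bit 4; 28 bits remain
Read 2: bits[12:14] width=2 -> value=3 (bin 11); offset now 14 = byte 1 bit 6; 26 bits remain
Read 3: bits[14:20] width=6 -> value=40 (bin 101000); offset now 20 = byte 2 bit 4; 20 bits remain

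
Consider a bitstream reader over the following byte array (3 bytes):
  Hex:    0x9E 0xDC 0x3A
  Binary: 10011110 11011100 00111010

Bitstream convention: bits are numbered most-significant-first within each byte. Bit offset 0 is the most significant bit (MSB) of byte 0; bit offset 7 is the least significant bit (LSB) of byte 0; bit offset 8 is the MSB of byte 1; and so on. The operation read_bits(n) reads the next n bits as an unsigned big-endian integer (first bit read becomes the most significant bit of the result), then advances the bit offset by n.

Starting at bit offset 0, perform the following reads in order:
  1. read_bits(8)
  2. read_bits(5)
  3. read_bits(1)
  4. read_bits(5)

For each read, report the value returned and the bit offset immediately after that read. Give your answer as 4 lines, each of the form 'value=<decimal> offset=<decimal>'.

Answer: value=158 offset=8
value=27 offset=13
value=1 offset=14
value=1 offset=19

Derivation:
Read 1: bits[0:8] width=8 -> value=158 (bin 10011110); offset now 8 = byte 1 bit 0; 16 bits remain
Read 2: bits[8:13] width=5 -> value=27 (bin 11011); offset now 13 = byte 1 bit 5; 11 bits remain
Read 3: bits[13:14] width=1 -> value=1 (bin 1); offset now 14 = byte 1 bit 6; 10 bits remain
Read 4: bits[14:19] width=5 -> value=1 (bin 00001); offset now 19 = byte 2 bit 3; 5 bits remain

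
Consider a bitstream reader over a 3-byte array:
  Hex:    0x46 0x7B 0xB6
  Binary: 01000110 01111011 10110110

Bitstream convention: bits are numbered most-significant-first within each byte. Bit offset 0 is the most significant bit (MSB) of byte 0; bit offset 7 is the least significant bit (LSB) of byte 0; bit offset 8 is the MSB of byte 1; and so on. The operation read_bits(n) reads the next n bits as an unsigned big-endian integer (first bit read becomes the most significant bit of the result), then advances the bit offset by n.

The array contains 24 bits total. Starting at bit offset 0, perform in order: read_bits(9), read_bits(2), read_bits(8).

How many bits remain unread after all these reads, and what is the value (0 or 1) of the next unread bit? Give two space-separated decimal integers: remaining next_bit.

Answer: 5 1

Derivation:
Read 1: bits[0:9] width=9 -> value=140 (bin 010001100); offset now 9 = byte 1 bit 1; 15 bits remain
Read 2: bits[9:11] width=2 -> value=3 (bin 11); offset now 11 = byte 1 bit 3; 13 bits remain
Read 3: bits[11:19] width=8 -> value=221 (bin 11011101); offset now 19 = byte 2 bit 3; 5 bits remain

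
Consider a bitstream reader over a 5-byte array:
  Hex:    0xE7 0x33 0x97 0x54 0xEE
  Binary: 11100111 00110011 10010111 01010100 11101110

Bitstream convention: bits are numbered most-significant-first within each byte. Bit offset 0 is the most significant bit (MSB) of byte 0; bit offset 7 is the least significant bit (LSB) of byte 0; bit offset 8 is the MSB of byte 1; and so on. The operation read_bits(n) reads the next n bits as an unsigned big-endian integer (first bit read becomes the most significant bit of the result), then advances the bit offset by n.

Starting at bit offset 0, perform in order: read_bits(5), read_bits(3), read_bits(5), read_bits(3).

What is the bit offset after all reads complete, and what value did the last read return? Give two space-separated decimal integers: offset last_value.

Read 1: bits[0:5] width=5 -> value=28 (bin 11100); offset now 5 = byte 0 bit 5; 35 bits remain
Read 2: bits[5:8] width=3 -> value=7 (bin 111); offset now 8 = byte 1 bit 0; 32 bits remain
Read 3: bits[8:13] width=5 -> value=6 (bin 00110); offset now 13 = byte 1 bit 5; 27 bits remain
Read 4: bits[13:16] width=3 -> value=3 (bin 011); offset now 16 = byte 2 bit 0; 24 bits remain

Answer: 16 3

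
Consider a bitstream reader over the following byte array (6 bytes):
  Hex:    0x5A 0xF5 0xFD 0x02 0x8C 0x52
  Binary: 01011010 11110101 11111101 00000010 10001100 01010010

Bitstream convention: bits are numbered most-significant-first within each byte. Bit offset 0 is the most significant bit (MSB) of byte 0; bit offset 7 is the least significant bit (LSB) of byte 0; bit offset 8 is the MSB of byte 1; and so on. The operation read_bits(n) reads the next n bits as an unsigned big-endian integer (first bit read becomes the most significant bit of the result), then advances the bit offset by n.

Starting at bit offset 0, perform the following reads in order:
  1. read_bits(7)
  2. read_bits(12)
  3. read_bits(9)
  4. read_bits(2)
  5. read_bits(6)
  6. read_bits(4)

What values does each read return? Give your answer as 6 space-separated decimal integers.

Read 1: bits[0:7] width=7 -> value=45 (bin 0101101); offset now 7 = byte 0 bit 7; 41 bits remain
Read 2: bits[7:19] width=12 -> value=1967 (bin 011110101111); offset now 19 = byte 2 bit 3; 29 bits remain
Read 3: bits[19:28] width=9 -> value=464 (bin 111010000); offset now 28 = byte 3 bit 4; 20 bits remain
Read 4: bits[28:30] width=2 -> value=0 (bin 00); offset now 30 = byte 3 bit 6; 18 bits remain
Read 5: bits[30:36] width=6 -> value=40 (bin 101000); offset now 36 = byte 4 bit 4; 12 bits remain
Read 6: bits[36:40] width=4 -> value=12 (bin 1100); offset now 40 = byte 5 bit 0; 8 bits remain

Answer: 45 1967 464 0 40 12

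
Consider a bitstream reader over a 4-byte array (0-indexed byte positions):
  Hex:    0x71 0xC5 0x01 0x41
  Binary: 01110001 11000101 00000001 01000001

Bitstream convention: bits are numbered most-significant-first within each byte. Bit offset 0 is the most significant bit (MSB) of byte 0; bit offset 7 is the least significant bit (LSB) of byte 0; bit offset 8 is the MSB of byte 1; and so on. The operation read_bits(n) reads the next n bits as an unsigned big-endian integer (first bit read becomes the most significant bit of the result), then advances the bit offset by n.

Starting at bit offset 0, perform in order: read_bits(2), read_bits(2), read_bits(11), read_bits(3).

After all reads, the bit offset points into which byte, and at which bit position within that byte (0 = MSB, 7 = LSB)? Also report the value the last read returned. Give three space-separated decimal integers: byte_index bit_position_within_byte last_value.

Read 1: bits[0:2] width=2 -> value=1 (bin 01); offset now 2 = byte 0 bit 2; 30 bits remain
Read 2: bits[2:4] width=2 -> value=3 (bin 11); offset now 4 = byte 0 bit 4; 28 bits remain
Read 3: bits[4:15] width=11 -> value=226 (bin 00011100010); offset now 15 = byte 1 bit 7; 17 bits remain
Read 4: bits[15:18] width=3 -> value=4 (bin 100); offset now 18 = byte 2 bit 2; 14 bits remain

Answer: 2 2 4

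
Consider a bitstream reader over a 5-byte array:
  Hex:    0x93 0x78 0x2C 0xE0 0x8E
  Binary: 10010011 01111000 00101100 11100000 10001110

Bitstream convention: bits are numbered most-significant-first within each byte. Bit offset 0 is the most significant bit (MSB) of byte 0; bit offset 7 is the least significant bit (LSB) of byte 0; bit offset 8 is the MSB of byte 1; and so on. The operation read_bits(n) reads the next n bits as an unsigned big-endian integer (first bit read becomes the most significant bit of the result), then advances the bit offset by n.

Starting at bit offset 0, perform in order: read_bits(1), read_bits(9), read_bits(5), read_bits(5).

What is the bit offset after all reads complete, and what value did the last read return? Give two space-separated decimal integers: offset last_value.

Read 1: bits[0:1] width=1 -> value=1 (bin 1); offset now 1 = byte 0 bit 1; 39 bits remain
Read 2: bits[1:10] width=9 -> value=77 (bin 001001101); offset now 10 = byte 1 bit 2; 30 bits remain
Read 3: bits[10:15] width=5 -> value=28 (bin 11100); offset now 15 = byte 1 bit 7; 25 bits remain
Read 4: bits[15:20] width=5 -> value=2 (bin 00010); offset now 20 = byte 2 bit 4; 20 bits remain

Answer: 20 2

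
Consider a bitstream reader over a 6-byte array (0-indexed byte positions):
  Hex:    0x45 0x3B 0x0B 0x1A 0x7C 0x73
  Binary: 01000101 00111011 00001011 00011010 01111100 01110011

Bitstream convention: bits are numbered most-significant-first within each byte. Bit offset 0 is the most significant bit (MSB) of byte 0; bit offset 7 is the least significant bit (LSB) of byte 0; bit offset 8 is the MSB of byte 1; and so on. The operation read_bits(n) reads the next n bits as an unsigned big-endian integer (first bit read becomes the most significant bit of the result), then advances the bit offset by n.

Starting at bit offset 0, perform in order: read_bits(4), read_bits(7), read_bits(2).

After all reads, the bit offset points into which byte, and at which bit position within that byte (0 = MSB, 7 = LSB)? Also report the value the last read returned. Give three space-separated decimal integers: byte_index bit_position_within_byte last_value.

Answer: 1 5 3

Derivation:
Read 1: bits[0:4] width=4 -> value=4 (bin 0100); offset now 4 = byte 0 bit 4; 44 bits remain
Read 2: bits[4:11] width=7 -> value=41 (bin 0101001); offset now 11 = byte 1 bit 3; 37 bits remain
Read 3: bits[11:13] width=2 -> value=3 (bin 11); offset now 13 = byte 1 bit 5; 35 bits remain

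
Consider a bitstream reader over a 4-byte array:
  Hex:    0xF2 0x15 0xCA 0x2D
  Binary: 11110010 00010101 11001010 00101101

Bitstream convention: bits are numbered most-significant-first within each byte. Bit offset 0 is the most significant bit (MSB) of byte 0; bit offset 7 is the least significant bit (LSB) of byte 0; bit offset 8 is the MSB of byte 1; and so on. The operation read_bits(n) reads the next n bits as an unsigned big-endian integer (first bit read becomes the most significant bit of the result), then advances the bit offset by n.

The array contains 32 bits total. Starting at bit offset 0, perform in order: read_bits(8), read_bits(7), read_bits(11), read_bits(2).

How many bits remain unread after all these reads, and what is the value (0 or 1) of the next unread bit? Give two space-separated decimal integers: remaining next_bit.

Read 1: bits[0:8] width=8 -> value=242 (bin 11110010); offset now 8 = byte 1 bit 0; 24 bits remain
Read 2: bits[8:15] width=7 -> value=10 (bin 0001010); offset now 15 = byte 1 bit 7; 17 bits remain
Read 3: bits[15:26] width=11 -> value=1832 (bin 11100101000); offset now 26 = byte 3 bit 2; 6 bits remain
Read 4: bits[26:28] width=2 -> value=2 (bin 10); offset now 28 = byte 3 bit 4; 4 bits remain

Answer: 4 1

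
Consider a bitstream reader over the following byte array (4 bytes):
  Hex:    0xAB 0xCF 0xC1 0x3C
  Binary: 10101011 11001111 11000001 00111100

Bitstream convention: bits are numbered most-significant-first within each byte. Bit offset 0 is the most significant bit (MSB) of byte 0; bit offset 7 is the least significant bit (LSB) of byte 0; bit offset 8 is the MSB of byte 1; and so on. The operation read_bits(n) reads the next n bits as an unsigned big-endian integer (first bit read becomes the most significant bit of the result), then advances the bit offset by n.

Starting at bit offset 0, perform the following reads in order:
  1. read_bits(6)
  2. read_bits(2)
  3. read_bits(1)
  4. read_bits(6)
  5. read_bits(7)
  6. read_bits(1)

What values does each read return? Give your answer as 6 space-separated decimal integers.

Read 1: bits[0:6] width=6 -> value=42 (bin 101010); offset now 6 = byte 0 bit 6; 26 bits remain
Read 2: bits[6:8] width=2 -> value=3 (bin 11); offset now 8 = byte 1 bit 0; 24 bits remain
Read 3: bits[8:9] width=1 -> value=1 (bin 1); offset now 9 = byte 1 bit 1; 23 bits remain
Read 4: bits[9:15] width=6 -> value=39 (bin 100111); offset now 15 = byte 1 bit 7; 17 bits remain
Read 5: bits[15:22] width=7 -> value=112 (bin 1110000); offset now 22 = byte 2 bit 6; 10 bits remain
Read 6: bits[22:23] width=1 -> value=0 (bin 0); offset now 23 = byte 2 bit 7; 9 bits remain

Answer: 42 3 1 39 112 0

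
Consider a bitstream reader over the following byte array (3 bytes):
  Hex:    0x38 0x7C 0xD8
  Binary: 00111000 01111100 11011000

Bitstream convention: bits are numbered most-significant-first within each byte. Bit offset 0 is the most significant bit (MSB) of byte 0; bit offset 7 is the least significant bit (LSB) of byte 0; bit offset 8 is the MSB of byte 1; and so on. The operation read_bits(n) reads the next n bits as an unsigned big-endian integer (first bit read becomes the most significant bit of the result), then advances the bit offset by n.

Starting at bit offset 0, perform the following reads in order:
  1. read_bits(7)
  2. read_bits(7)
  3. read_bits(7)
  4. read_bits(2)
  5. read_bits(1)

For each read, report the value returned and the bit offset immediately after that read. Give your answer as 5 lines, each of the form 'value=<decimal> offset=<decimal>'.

Answer: value=28 offset=7
value=31 offset=14
value=27 offset=21
value=0 offset=23
value=0 offset=24

Derivation:
Read 1: bits[0:7] width=7 -> value=28 (bin 0011100); offset now 7 = byte 0 bit 7; 17 bits remain
Read 2: bits[7:14] width=7 -> value=31 (bin 0011111); offset now 14 = byte 1 bit 6; 10 bits remain
Read 3: bits[14:21] width=7 -> value=27 (bin 0011011); offset now 21 = byte 2 bit 5; 3 bits remain
Read 4: bits[21:23] width=2 -> value=0 (bin 00); offset now 23 = byte 2 bit 7; 1 bits remain
Read 5: bits[23:24] width=1 -> value=0 (bin 0); offset now 24 = byte 3 bit 0; 0 bits remain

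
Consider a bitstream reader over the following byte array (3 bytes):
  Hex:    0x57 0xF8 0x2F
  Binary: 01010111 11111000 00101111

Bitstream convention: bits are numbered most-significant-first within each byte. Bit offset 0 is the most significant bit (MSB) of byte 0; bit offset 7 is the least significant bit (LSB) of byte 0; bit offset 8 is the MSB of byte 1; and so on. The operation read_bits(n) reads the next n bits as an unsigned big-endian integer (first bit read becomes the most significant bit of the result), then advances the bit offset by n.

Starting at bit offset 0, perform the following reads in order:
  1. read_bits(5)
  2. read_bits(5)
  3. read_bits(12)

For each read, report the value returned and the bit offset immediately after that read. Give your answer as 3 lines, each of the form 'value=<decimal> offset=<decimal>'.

Answer: value=10 offset=5
value=31 offset=10
value=3595 offset=22

Derivation:
Read 1: bits[0:5] width=5 -> value=10 (bin 01010); offset now 5 = byte 0 bit 5; 19 bits remain
Read 2: bits[5:10] width=5 -> value=31 (bin 11111); offset now 10 = byte 1 bit 2; 14 bits remain
Read 3: bits[10:22] width=12 -> value=3595 (bin 111000001011); offset now 22 = byte 2 bit 6; 2 bits remain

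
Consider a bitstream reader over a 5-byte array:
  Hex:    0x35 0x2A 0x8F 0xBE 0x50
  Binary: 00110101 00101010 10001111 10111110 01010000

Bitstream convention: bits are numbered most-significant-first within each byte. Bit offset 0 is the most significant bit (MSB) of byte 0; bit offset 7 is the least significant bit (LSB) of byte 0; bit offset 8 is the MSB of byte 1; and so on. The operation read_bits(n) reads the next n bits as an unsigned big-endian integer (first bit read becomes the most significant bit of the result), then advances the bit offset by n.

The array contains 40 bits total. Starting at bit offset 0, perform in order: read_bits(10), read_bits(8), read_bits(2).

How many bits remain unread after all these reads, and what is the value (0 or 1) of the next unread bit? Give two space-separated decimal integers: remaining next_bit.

Read 1: bits[0:10] width=10 -> value=212 (bin 0011010100); offset now 10 = byte 1 bit 2; 30 bits remain
Read 2: bits[10:18] width=8 -> value=170 (bin 10101010); offset now 18 = byte 2 bit 2; 22 bits remain
Read 3: bits[18:20] width=2 -> value=0 (bin 00); offset now 20 = byte 2 bit 4; 20 bits remain

Answer: 20 1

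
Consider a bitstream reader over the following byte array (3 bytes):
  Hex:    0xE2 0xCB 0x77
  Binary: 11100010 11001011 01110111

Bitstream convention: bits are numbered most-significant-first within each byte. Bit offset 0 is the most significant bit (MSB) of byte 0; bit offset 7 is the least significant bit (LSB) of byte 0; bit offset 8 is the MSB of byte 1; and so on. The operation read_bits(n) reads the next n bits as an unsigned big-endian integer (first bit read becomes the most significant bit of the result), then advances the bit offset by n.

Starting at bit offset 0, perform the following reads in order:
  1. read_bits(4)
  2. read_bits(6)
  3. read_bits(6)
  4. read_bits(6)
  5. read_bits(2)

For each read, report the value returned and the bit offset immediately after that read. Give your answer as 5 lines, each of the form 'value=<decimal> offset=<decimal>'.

Read 1: bits[0:4] width=4 -> value=14 (bin 1110); offset now 4 = byte 0 bit 4; 20 bits remain
Read 2: bits[4:10] width=6 -> value=11 (bin 001011); offset now 10 = byte 1 bit 2; 14 bits remain
Read 3: bits[10:16] width=6 -> value=11 (bin 001011); offset now 16 = byte 2 bit 0; 8 bits remain
Read 4: bits[16:22] width=6 -> value=29 (bin 011101); offset now 22 = byte 2 bit 6; 2 bits remain
Read 5: bits[22:24] width=2 -> value=3 (bin 11); offset now 24 = byte 3 bit 0; 0 bits remain

Answer: value=14 offset=4
value=11 offset=10
value=11 offset=16
value=29 offset=22
value=3 offset=24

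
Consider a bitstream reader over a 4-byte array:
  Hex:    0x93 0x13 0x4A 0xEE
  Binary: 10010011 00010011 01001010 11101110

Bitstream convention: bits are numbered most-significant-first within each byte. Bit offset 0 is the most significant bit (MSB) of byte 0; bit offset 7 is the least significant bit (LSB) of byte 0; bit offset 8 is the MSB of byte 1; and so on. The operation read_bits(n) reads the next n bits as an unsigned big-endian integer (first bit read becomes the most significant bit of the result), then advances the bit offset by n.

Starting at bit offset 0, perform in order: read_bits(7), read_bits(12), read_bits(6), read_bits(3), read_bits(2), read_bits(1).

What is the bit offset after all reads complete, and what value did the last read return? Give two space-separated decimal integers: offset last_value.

Read 1: bits[0:7] width=7 -> value=73 (bin 1001001); offset now 7 = byte 0 bit 7; 25 bits remain
Read 2: bits[7:19] width=12 -> value=2202 (bin 100010011010); offset now 19 = byte 2 bit 3; 13 bits remain
Read 3: bits[19:25] width=6 -> value=21 (bin 010101); offset now 25 = byte 3 bit 1; 7 bits remain
Read 4: bits[25:28] width=3 -> value=6 (bin 110); offset now 28 = byte 3 bit 4; 4 bits remain
Read 5: bits[28:30] width=2 -> value=3 (bin 11); offset now 30 = byte 3 bit 6; 2 bits remain
Read 6: bits[30:31] width=1 -> value=1 (bin 1); offset now 31 = byte 3 bit 7; 1 bits remain

Answer: 31 1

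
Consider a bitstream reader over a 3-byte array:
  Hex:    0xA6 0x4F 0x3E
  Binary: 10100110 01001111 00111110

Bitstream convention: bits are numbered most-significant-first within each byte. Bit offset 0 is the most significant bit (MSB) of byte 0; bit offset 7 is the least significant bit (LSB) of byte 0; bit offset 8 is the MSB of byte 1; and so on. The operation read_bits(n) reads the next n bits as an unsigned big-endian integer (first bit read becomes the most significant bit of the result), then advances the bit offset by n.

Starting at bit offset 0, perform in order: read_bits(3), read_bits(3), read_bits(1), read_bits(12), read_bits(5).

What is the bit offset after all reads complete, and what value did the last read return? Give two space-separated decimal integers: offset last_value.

Answer: 24 30

Derivation:
Read 1: bits[0:3] width=3 -> value=5 (bin 101); offset now 3 = byte 0 bit 3; 21 bits remain
Read 2: bits[3:6] width=3 -> value=1 (bin 001); offset now 6 = byte 0 bit 6; 18 bits remain
Read 3: bits[6:7] width=1 -> value=1 (bin 1); offset now 7 = byte 0 bit 7; 17 bits remain
Read 4: bits[7:19] width=12 -> value=633 (bin 001001111001); offset now 19 = byte 2 bit 3; 5 bits remain
Read 5: bits[19:24] width=5 -> value=30 (bin 11110); offset now 24 = byte 3 bit 0; 0 bits remain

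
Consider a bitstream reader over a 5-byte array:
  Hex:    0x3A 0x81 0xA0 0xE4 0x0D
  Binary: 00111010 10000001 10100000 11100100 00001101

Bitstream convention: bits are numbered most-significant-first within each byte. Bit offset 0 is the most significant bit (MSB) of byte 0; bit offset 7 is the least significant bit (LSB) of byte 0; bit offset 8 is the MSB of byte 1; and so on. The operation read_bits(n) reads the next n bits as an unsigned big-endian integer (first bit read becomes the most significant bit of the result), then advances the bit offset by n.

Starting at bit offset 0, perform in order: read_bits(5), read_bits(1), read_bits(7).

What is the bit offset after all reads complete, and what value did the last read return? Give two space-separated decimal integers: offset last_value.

Answer: 13 80

Derivation:
Read 1: bits[0:5] width=5 -> value=7 (bin 00111); offset now 5 = byte 0 bit 5; 35 bits remain
Read 2: bits[5:6] width=1 -> value=0 (bin 0); offset now 6 = byte 0 bit 6; 34 bits remain
Read 3: bits[6:13] width=7 -> value=80 (bin 1010000); offset now 13 = byte 1 bit 5; 27 bits remain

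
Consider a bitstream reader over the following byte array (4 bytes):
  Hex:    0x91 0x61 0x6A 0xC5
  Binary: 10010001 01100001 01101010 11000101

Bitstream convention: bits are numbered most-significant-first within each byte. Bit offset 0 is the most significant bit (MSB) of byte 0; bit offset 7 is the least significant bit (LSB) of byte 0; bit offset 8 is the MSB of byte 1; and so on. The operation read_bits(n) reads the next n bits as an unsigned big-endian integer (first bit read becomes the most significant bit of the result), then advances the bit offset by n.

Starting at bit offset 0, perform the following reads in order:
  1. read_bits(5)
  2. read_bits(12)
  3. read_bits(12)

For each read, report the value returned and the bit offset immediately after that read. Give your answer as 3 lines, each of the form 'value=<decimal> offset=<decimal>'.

Read 1: bits[0:5] width=5 -> value=18 (bin 10010); offset now 5 = byte 0 bit 5; 27 bits remain
Read 2: bits[5:17] width=12 -> value=706 (bin 001011000010); offset now 17 = byte 2 bit 1; 15 bits remain
Read 3: bits[17:29] width=12 -> value=3416 (bin 110101011000); offset now 29 = byte 3 bit 5; 3 bits remain

Answer: value=18 offset=5
value=706 offset=17
value=3416 offset=29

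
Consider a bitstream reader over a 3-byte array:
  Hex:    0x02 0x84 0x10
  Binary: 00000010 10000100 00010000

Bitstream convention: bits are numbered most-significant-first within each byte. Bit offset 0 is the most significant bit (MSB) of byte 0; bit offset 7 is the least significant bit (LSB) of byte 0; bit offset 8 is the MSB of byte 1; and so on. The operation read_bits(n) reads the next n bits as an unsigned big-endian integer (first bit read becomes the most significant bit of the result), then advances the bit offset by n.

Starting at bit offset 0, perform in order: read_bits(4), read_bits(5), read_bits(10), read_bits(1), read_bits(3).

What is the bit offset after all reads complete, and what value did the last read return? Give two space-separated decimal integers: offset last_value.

Answer: 23 0

Derivation:
Read 1: bits[0:4] width=4 -> value=0 (bin 0000); offset now 4 = byte 0 bit 4; 20 bits remain
Read 2: bits[4:9] width=5 -> value=5 (bin 00101); offset now 9 = byte 1 bit 1; 15 bits remain
Read 3: bits[9:19] width=10 -> value=32 (bin 0000100000); offset now 19 = byte 2 bit 3; 5 bits remain
Read 4: bits[19:20] width=1 -> value=1 (bin 1); offset now 20 = byte 2 bit 4; 4 bits remain
Read 5: bits[20:23] width=3 -> value=0 (bin 000); offset now 23 = byte 2 bit 7; 1 bits remain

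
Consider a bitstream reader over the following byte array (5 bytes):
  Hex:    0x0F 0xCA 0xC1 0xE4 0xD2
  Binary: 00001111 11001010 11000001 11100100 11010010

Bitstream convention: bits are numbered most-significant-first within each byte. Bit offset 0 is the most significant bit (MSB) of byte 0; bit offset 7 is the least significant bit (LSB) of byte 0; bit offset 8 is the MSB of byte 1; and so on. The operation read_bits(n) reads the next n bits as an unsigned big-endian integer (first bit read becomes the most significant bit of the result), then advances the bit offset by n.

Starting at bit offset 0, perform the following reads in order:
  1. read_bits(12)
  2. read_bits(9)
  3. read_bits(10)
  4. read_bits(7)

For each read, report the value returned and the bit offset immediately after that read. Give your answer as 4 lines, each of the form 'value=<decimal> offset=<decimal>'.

Answer: value=252 offset=12
value=344 offset=21
value=242 offset=31
value=52 offset=38

Derivation:
Read 1: bits[0:12] width=12 -> value=252 (bin 000011111100); offset now 12 = byte 1 bit 4; 28 bits remain
Read 2: bits[12:21] width=9 -> value=344 (bin 101011000); offset now 21 = byte 2 bit 5; 19 bits remain
Read 3: bits[21:31] width=10 -> value=242 (bin 0011110010); offset now 31 = byte 3 bit 7; 9 bits remain
Read 4: bits[31:38] width=7 -> value=52 (bin 0110100); offset now 38 = byte 4 bit 6; 2 bits remain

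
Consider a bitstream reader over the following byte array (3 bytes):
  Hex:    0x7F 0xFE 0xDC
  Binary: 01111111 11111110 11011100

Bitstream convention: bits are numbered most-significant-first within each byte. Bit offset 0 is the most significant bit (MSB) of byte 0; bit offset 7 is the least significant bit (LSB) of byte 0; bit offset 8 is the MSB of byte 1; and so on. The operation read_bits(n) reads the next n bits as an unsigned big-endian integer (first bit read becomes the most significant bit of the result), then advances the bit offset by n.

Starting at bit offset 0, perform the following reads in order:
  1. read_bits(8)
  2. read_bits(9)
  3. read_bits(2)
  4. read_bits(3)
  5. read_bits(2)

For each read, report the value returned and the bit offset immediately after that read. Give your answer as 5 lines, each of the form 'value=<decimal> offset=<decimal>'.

Answer: value=127 offset=8
value=509 offset=17
value=2 offset=19
value=7 offset=22
value=0 offset=24

Derivation:
Read 1: bits[0:8] width=8 -> value=127 (bin 01111111); offset now 8 = byte 1 bit 0; 16 bits remain
Read 2: bits[8:17] width=9 -> value=509 (bin 111111101); offset now 17 = byte 2 bit 1; 7 bits remain
Read 3: bits[17:19] width=2 -> value=2 (bin 10); offset now 19 = byte 2 bit 3; 5 bits remain
Read 4: bits[19:22] width=3 -> value=7 (bin 111); offset now 22 = byte 2 bit 6; 2 bits remain
Read 5: bits[22:24] width=2 -> value=0 (bin 00); offset now 24 = byte 3 bit 0; 0 bits remain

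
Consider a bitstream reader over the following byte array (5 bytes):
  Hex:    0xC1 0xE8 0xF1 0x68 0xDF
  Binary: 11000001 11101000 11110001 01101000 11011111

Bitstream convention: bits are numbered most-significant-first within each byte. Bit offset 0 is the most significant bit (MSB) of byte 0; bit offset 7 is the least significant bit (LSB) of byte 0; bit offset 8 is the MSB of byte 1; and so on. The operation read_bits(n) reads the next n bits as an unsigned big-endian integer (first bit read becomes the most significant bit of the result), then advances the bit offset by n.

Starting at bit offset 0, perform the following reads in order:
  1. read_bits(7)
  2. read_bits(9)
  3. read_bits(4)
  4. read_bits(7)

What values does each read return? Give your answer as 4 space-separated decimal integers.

Read 1: bits[0:7] width=7 -> value=96 (bin 1100000); offset now 7 = byte 0 bit 7; 33 bits remain
Read 2: bits[7:16] width=9 -> value=488 (bin 111101000); offset now 16 = byte 2 bit 0; 24 bits remain
Read 3: bits[16:20] width=4 -> value=15 (bin 1111); offset now 20 = byte 2 bit 4; 20 bits remain
Read 4: bits[20:27] width=7 -> value=11 (bin 0001011); offset now 27 = byte 3 bit 3; 13 bits remain

Answer: 96 488 15 11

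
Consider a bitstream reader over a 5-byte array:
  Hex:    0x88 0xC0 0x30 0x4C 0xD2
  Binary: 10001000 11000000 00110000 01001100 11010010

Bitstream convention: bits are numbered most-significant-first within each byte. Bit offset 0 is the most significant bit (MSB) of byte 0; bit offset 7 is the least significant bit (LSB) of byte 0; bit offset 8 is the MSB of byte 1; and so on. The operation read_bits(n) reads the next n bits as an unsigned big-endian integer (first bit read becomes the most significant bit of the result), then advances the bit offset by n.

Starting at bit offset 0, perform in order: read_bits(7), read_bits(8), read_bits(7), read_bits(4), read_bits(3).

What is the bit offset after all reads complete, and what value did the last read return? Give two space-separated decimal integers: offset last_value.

Read 1: bits[0:7] width=7 -> value=68 (bin 1000100); offset now 7 = byte 0 bit 7; 33 bits remain
Read 2: bits[7:15] width=8 -> value=96 (bin 01100000); offset now 15 = byte 1 bit 7; 25 bits remain
Read 3: bits[15:22] width=7 -> value=12 (bin 0001100); offset now 22 = byte 2 bit 6; 18 bits remain
Read 4: bits[22:26] width=4 -> value=1 (bin 0001); offset now 26 = byte 3 bit 2; 14 bits remain
Read 5: bits[26:29] width=3 -> value=1 (bin 001); offset now 29 = byte 3 bit 5; 11 bits remain

Answer: 29 1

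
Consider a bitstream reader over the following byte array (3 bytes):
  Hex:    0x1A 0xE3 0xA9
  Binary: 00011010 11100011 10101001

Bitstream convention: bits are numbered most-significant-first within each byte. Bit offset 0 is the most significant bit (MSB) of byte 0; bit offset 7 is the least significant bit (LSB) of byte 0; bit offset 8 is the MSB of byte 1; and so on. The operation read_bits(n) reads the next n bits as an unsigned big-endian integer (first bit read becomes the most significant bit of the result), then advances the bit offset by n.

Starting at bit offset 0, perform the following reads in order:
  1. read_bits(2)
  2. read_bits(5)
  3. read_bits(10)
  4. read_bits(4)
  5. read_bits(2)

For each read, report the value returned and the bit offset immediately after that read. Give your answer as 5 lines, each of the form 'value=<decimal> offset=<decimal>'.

Answer: value=0 offset=2
value=13 offset=7
value=455 offset=17
value=5 offset=21
value=0 offset=23

Derivation:
Read 1: bits[0:2] width=2 -> value=0 (bin 00); offset now 2 = byte 0 bit 2; 22 bits remain
Read 2: bits[2:7] width=5 -> value=13 (bin 01101); offset now 7 = byte 0 bit 7; 17 bits remain
Read 3: bits[7:17] width=10 -> value=455 (bin 0111000111); offset now 17 = byte 2 bit 1; 7 bits remain
Read 4: bits[17:21] width=4 -> value=5 (bin 0101); offset now 21 = byte 2 bit 5; 3 bits remain
Read 5: bits[21:23] width=2 -> value=0 (bin 00); offset now 23 = byte 2 bit 7; 1 bits remain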